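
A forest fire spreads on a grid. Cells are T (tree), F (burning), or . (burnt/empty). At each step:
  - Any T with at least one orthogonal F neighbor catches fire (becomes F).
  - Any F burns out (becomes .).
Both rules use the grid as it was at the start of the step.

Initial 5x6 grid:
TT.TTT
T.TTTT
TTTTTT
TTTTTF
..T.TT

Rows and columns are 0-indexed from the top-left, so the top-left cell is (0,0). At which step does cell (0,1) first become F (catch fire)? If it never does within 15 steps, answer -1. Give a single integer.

Step 1: cell (0,1)='T' (+3 fires, +1 burnt)
Step 2: cell (0,1)='T' (+4 fires, +3 burnt)
Step 3: cell (0,1)='T' (+4 fires, +4 burnt)
Step 4: cell (0,1)='T' (+5 fires, +4 burnt)
Step 5: cell (0,1)='T' (+4 fires, +5 burnt)
Step 6: cell (0,1)='T' (+1 fires, +4 burnt)
Step 7: cell (0,1)='T' (+1 fires, +1 burnt)
Step 8: cell (0,1)='T' (+1 fires, +1 burnt)
Step 9: cell (0,1)='F' (+1 fires, +1 burnt)
  -> target ignites at step 9
Step 10: cell (0,1)='.' (+0 fires, +1 burnt)
  fire out at step 10

9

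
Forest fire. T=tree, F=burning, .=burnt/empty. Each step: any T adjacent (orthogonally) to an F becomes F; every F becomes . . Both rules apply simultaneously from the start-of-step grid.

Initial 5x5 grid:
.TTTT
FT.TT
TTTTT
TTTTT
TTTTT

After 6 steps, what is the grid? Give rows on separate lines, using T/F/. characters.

Step 1: 2 trees catch fire, 1 burn out
  .TTTT
  .F.TT
  FTTTT
  TTTTT
  TTTTT
Step 2: 3 trees catch fire, 2 burn out
  .FTTT
  ...TT
  .FTTT
  FTTTT
  TTTTT
Step 3: 4 trees catch fire, 3 burn out
  ..FTT
  ...TT
  ..FTT
  .FTTT
  FTTTT
Step 4: 4 trees catch fire, 4 burn out
  ...FT
  ...TT
  ...FT
  ..FTT
  .FTTT
Step 5: 5 trees catch fire, 4 burn out
  ....F
  ...FT
  ....F
  ...FT
  ..FTT
Step 6: 3 trees catch fire, 5 burn out
  .....
  ....F
  .....
  ....F
  ...FT

.....
....F
.....
....F
...FT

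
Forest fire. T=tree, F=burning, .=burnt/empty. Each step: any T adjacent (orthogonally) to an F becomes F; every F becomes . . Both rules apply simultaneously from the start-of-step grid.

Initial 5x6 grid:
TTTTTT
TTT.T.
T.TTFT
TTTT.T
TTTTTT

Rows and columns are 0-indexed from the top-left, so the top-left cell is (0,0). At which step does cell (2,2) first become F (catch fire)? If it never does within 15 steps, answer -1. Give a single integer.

Step 1: cell (2,2)='T' (+3 fires, +1 burnt)
Step 2: cell (2,2)='F' (+4 fires, +3 burnt)
  -> target ignites at step 2
Step 3: cell (2,2)='.' (+6 fires, +4 burnt)
Step 4: cell (2,2)='.' (+5 fires, +6 burnt)
Step 5: cell (2,2)='.' (+4 fires, +5 burnt)
Step 6: cell (2,2)='.' (+3 fires, +4 burnt)
Step 7: cell (2,2)='.' (+0 fires, +3 burnt)
  fire out at step 7

2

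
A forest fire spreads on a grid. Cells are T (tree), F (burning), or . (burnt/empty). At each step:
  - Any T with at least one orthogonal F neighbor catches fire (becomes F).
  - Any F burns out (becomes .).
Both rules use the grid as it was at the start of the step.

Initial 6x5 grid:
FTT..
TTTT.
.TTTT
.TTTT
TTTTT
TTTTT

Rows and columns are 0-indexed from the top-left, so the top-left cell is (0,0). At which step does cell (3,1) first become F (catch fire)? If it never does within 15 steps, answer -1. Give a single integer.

Step 1: cell (3,1)='T' (+2 fires, +1 burnt)
Step 2: cell (3,1)='T' (+2 fires, +2 burnt)
Step 3: cell (3,1)='T' (+2 fires, +2 burnt)
Step 4: cell (3,1)='F' (+3 fires, +2 burnt)
  -> target ignites at step 4
Step 5: cell (3,1)='.' (+3 fires, +3 burnt)
Step 6: cell (3,1)='.' (+5 fires, +3 burnt)
Step 7: cell (3,1)='.' (+4 fires, +5 burnt)
Step 8: cell (3,1)='.' (+2 fires, +4 burnt)
Step 9: cell (3,1)='.' (+1 fires, +2 burnt)
Step 10: cell (3,1)='.' (+0 fires, +1 burnt)
  fire out at step 10

4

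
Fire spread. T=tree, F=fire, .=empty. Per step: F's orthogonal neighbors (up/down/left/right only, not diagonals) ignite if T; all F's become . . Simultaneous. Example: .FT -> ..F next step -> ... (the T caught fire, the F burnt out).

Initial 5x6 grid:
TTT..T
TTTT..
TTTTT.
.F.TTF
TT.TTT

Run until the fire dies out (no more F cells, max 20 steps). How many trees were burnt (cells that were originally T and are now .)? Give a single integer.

Answer: 19

Derivation:
Step 1: +4 fires, +2 burnt (F count now 4)
Step 2: +7 fires, +4 burnt (F count now 7)
Step 3: +5 fires, +7 burnt (F count now 5)
Step 4: +3 fires, +5 burnt (F count now 3)
Step 5: +0 fires, +3 burnt (F count now 0)
Fire out after step 5
Initially T: 20, now '.': 29
Total burnt (originally-T cells now '.'): 19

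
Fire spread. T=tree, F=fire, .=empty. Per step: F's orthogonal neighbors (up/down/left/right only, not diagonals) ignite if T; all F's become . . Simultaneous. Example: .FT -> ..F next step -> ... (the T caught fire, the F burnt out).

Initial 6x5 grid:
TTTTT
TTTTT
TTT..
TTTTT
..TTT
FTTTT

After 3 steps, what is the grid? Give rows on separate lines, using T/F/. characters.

Step 1: 1 trees catch fire, 1 burn out
  TTTTT
  TTTTT
  TTT..
  TTTTT
  ..TTT
  .FTTT
Step 2: 1 trees catch fire, 1 burn out
  TTTTT
  TTTTT
  TTT..
  TTTTT
  ..TTT
  ..FTT
Step 3: 2 trees catch fire, 1 burn out
  TTTTT
  TTTTT
  TTT..
  TTTTT
  ..FTT
  ...FT

TTTTT
TTTTT
TTT..
TTTTT
..FTT
...FT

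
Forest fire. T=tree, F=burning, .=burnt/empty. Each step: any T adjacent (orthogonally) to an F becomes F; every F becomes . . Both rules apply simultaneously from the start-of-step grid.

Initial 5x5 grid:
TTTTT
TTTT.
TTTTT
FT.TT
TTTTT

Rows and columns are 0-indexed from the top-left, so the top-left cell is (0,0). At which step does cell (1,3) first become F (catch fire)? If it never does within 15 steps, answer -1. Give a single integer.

Step 1: cell (1,3)='T' (+3 fires, +1 burnt)
Step 2: cell (1,3)='T' (+3 fires, +3 burnt)
Step 3: cell (1,3)='T' (+4 fires, +3 burnt)
Step 4: cell (1,3)='T' (+4 fires, +4 burnt)
Step 5: cell (1,3)='F' (+5 fires, +4 burnt)
  -> target ignites at step 5
Step 6: cell (1,3)='.' (+2 fires, +5 burnt)
Step 7: cell (1,3)='.' (+1 fires, +2 burnt)
Step 8: cell (1,3)='.' (+0 fires, +1 burnt)
  fire out at step 8

5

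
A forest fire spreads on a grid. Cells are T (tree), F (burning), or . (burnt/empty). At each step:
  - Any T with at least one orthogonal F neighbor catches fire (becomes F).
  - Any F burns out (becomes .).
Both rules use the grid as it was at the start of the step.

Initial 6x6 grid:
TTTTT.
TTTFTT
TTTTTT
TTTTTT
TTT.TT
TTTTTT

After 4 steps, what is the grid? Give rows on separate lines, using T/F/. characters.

Step 1: 4 trees catch fire, 1 burn out
  TTTFT.
  TTF.FT
  TTTFTT
  TTTTTT
  TTT.TT
  TTTTTT
Step 2: 7 trees catch fire, 4 burn out
  TTF.F.
  TF...F
  TTF.FT
  TTTFTT
  TTT.TT
  TTTTTT
Step 3: 6 trees catch fire, 7 burn out
  TF....
  F.....
  TF...F
  TTF.FT
  TTT.TT
  TTTTTT
Step 4: 6 trees catch fire, 6 burn out
  F.....
  ......
  F.....
  TF...F
  TTF.FT
  TTTTTT

F.....
......
F.....
TF...F
TTF.FT
TTTTTT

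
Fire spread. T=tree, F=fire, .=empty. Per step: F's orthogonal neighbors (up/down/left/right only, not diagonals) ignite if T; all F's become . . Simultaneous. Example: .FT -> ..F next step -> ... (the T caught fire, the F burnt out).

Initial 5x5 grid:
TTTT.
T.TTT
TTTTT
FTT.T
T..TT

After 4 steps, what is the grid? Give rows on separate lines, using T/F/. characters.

Step 1: 3 trees catch fire, 1 burn out
  TTTT.
  T.TTT
  FTTTT
  .FT.T
  F..TT
Step 2: 3 trees catch fire, 3 burn out
  TTTT.
  F.TTT
  .FTTT
  ..F.T
  ...TT
Step 3: 2 trees catch fire, 3 burn out
  FTTT.
  ..TTT
  ..FTT
  ....T
  ...TT
Step 4: 3 trees catch fire, 2 burn out
  .FTT.
  ..FTT
  ...FT
  ....T
  ...TT

.FTT.
..FTT
...FT
....T
...TT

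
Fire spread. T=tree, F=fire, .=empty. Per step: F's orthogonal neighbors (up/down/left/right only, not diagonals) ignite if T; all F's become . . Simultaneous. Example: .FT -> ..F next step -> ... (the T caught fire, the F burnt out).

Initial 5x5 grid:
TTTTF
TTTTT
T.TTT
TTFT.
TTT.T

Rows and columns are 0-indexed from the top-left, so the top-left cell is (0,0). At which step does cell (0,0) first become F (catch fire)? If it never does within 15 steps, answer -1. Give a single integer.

Step 1: cell (0,0)='T' (+6 fires, +2 burnt)
Step 2: cell (0,0)='T' (+7 fires, +6 burnt)
Step 3: cell (0,0)='T' (+4 fires, +7 burnt)
Step 4: cell (0,0)='F' (+2 fires, +4 burnt)
  -> target ignites at step 4
Step 5: cell (0,0)='.' (+0 fires, +2 burnt)
  fire out at step 5

4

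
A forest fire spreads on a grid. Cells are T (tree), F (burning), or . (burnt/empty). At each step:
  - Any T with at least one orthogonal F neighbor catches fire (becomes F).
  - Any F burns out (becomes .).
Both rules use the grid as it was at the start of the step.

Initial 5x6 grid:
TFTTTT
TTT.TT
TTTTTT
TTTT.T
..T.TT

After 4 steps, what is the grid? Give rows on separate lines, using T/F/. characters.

Step 1: 3 trees catch fire, 1 burn out
  F.FTTT
  TFT.TT
  TTTTTT
  TTTT.T
  ..T.TT
Step 2: 4 trees catch fire, 3 burn out
  ...FTT
  F.F.TT
  TFTTTT
  TTTT.T
  ..T.TT
Step 3: 4 trees catch fire, 4 burn out
  ....FT
  ....TT
  F.FTTT
  TFTT.T
  ..T.TT
Step 4: 5 trees catch fire, 4 burn out
  .....F
  ....FT
  ...FTT
  F.FT.T
  ..T.TT

.....F
....FT
...FTT
F.FT.T
..T.TT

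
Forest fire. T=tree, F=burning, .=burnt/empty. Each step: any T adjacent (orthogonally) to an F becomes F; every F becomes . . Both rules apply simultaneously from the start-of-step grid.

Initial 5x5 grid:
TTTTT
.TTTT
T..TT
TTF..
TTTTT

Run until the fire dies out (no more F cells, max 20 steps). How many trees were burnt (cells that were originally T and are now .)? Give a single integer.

Answer: 8

Derivation:
Step 1: +2 fires, +1 burnt (F count now 2)
Step 2: +3 fires, +2 burnt (F count now 3)
Step 3: +3 fires, +3 burnt (F count now 3)
Step 4: +0 fires, +3 burnt (F count now 0)
Fire out after step 4
Initially T: 19, now '.': 14
Total burnt (originally-T cells now '.'): 8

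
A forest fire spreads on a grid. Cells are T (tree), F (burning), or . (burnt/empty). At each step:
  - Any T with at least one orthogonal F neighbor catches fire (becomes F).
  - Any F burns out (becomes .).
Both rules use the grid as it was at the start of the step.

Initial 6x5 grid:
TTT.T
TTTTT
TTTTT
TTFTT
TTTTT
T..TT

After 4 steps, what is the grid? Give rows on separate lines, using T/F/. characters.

Step 1: 4 trees catch fire, 1 burn out
  TTT.T
  TTTTT
  TTFTT
  TF.FT
  TTFTT
  T..TT
Step 2: 7 trees catch fire, 4 burn out
  TTT.T
  TTFTT
  TF.FT
  F...F
  TF.FT
  T..TT
Step 3: 8 trees catch fire, 7 burn out
  TTF.T
  TF.FT
  F...F
  .....
  F...F
  T..FT
Step 4: 5 trees catch fire, 8 burn out
  TF..T
  F...F
  .....
  .....
  .....
  F...F

TF..T
F...F
.....
.....
.....
F...F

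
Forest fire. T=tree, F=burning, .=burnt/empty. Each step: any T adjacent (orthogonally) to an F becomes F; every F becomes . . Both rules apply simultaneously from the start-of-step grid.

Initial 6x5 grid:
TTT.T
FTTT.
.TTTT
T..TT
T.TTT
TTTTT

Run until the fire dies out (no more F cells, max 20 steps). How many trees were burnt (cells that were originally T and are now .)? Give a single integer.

Step 1: +2 fires, +1 burnt (F count now 2)
Step 2: +3 fires, +2 burnt (F count now 3)
Step 3: +3 fires, +3 burnt (F count now 3)
Step 4: +1 fires, +3 burnt (F count now 1)
Step 5: +2 fires, +1 burnt (F count now 2)
Step 6: +2 fires, +2 burnt (F count now 2)
Step 7: +3 fires, +2 burnt (F count now 3)
Step 8: +2 fires, +3 burnt (F count now 2)
Step 9: +1 fires, +2 burnt (F count now 1)
Step 10: +1 fires, +1 burnt (F count now 1)
Step 11: +1 fires, +1 burnt (F count now 1)
Step 12: +1 fires, +1 burnt (F count now 1)
Step 13: +0 fires, +1 burnt (F count now 0)
Fire out after step 13
Initially T: 23, now '.': 29
Total burnt (originally-T cells now '.'): 22

Answer: 22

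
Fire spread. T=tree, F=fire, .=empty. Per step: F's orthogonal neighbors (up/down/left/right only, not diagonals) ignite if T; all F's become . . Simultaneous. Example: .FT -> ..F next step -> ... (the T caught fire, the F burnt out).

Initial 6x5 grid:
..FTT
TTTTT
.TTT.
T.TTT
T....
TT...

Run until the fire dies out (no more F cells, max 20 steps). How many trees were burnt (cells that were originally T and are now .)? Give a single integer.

Answer: 13

Derivation:
Step 1: +2 fires, +1 burnt (F count now 2)
Step 2: +4 fires, +2 burnt (F count now 4)
Step 3: +5 fires, +4 burnt (F count now 5)
Step 4: +1 fires, +5 burnt (F count now 1)
Step 5: +1 fires, +1 burnt (F count now 1)
Step 6: +0 fires, +1 burnt (F count now 0)
Fire out after step 6
Initially T: 17, now '.': 26
Total burnt (originally-T cells now '.'): 13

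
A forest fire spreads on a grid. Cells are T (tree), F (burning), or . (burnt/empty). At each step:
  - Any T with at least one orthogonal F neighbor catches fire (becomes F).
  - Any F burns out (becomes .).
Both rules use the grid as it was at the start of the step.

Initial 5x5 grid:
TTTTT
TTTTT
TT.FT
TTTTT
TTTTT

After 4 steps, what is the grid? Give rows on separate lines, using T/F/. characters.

Step 1: 3 trees catch fire, 1 burn out
  TTTTT
  TTTFT
  TT..F
  TTTFT
  TTTTT
Step 2: 6 trees catch fire, 3 burn out
  TTTFT
  TTF.F
  TT...
  TTF.F
  TTTFT
Step 3: 6 trees catch fire, 6 burn out
  TTF.F
  TF...
  TT...
  TF...
  TTF.F
Step 4: 5 trees catch fire, 6 burn out
  TF...
  F....
  TF...
  F....
  TF...

TF...
F....
TF...
F....
TF...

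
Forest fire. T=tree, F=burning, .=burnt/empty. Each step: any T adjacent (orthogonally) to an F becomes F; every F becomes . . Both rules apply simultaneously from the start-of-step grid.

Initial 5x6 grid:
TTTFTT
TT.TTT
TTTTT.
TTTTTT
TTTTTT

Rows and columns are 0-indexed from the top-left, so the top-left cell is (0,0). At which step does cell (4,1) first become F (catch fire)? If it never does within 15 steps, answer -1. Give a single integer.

Step 1: cell (4,1)='T' (+3 fires, +1 burnt)
Step 2: cell (4,1)='T' (+4 fires, +3 burnt)
Step 3: cell (4,1)='T' (+6 fires, +4 burnt)
Step 4: cell (4,1)='T' (+5 fires, +6 burnt)
Step 5: cell (4,1)='T' (+5 fires, +5 burnt)
Step 6: cell (4,1)='F' (+3 fires, +5 burnt)
  -> target ignites at step 6
Step 7: cell (4,1)='.' (+1 fires, +3 burnt)
Step 8: cell (4,1)='.' (+0 fires, +1 burnt)
  fire out at step 8

6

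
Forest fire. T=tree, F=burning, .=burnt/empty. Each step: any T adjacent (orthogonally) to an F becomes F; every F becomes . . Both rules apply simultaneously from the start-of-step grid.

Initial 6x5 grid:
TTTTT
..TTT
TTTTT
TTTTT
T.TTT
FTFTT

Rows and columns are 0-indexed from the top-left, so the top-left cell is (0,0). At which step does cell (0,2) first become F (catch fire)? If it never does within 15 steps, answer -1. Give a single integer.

Step 1: cell (0,2)='T' (+4 fires, +2 burnt)
Step 2: cell (0,2)='T' (+4 fires, +4 burnt)
Step 3: cell (0,2)='T' (+5 fires, +4 burnt)
Step 4: cell (0,2)='T' (+4 fires, +5 burnt)
Step 5: cell (0,2)='F' (+3 fires, +4 burnt)
  -> target ignites at step 5
Step 6: cell (0,2)='.' (+3 fires, +3 burnt)
Step 7: cell (0,2)='.' (+2 fires, +3 burnt)
Step 8: cell (0,2)='.' (+0 fires, +2 burnt)
  fire out at step 8

5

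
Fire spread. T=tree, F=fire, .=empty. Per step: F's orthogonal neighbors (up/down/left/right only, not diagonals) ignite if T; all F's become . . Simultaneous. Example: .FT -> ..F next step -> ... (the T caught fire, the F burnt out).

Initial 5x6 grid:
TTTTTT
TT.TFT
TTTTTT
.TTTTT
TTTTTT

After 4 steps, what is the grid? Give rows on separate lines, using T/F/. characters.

Step 1: 4 trees catch fire, 1 burn out
  TTTTFT
  TT.F.F
  TTTTFT
  .TTTTT
  TTTTTT
Step 2: 5 trees catch fire, 4 burn out
  TTTF.F
  TT....
  TTTF.F
  .TTTFT
  TTTTTT
Step 3: 5 trees catch fire, 5 burn out
  TTF...
  TT....
  TTF...
  .TTF.F
  TTTTFT
Step 4: 5 trees catch fire, 5 burn out
  TF....
  TT....
  TF....
  .TF...
  TTTF.F

TF....
TT....
TF....
.TF...
TTTF.F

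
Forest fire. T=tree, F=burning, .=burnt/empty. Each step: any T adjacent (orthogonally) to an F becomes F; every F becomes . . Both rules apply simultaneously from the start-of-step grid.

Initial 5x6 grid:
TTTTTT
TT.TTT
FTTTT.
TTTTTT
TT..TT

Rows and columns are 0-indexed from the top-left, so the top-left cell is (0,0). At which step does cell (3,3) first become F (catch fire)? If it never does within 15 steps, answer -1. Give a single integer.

Step 1: cell (3,3)='T' (+3 fires, +1 burnt)
Step 2: cell (3,3)='T' (+5 fires, +3 burnt)
Step 3: cell (3,3)='T' (+4 fires, +5 burnt)
Step 4: cell (3,3)='F' (+4 fires, +4 burnt)
  -> target ignites at step 4
Step 5: cell (3,3)='.' (+3 fires, +4 burnt)
Step 6: cell (3,3)='.' (+4 fires, +3 burnt)
Step 7: cell (3,3)='.' (+2 fires, +4 burnt)
Step 8: cell (3,3)='.' (+0 fires, +2 burnt)
  fire out at step 8

4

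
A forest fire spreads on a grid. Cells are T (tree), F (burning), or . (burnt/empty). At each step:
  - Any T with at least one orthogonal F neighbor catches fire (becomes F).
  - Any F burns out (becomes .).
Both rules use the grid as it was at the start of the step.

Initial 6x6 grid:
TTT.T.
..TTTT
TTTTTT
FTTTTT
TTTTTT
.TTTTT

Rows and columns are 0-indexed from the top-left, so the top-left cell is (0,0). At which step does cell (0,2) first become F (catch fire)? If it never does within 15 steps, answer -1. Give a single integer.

Step 1: cell (0,2)='T' (+3 fires, +1 burnt)
Step 2: cell (0,2)='T' (+3 fires, +3 burnt)
Step 3: cell (0,2)='T' (+4 fires, +3 burnt)
Step 4: cell (0,2)='T' (+5 fires, +4 burnt)
Step 5: cell (0,2)='F' (+6 fires, +5 burnt)
  -> target ignites at step 5
Step 6: cell (0,2)='.' (+5 fires, +6 burnt)
Step 7: cell (0,2)='.' (+4 fires, +5 burnt)
Step 8: cell (0,2)='.' (+0 fires, +4 burnt)
  fire out at step 8

5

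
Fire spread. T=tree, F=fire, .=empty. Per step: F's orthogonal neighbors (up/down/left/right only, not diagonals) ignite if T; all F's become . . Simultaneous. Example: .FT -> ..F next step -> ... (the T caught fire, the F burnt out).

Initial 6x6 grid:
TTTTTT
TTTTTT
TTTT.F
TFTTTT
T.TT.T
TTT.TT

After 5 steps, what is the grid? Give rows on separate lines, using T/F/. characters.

Step 1: 5 trees catch fire, 2 burn out
  TTTTTT
  TTTTTF
  TFTT..
  F.FTTF
  T.TT.T
  TTT.TT
Step 2: 10 trees catch fire, 5 burn out
  TTTTTF
  TFTTF.
  F.FT..
  ...FF.
  F.FT.F
  TTT.TT
Step 3: 10 trees catch fire, 10 burn out
  TFTTF.
  F.FF..
  ...F..
  ......
  ...F..
  FTF.TF
Step 4: 5 trees catch fire, 10 burn out
  F.FF..
  ......
  ......
  ......
  ......
  .F..F.
Step 5: 0 trees catch fire, 5 burn out
  ......
  ......
  ......
  ......
  ......
  ......

......
......
......
......
......
......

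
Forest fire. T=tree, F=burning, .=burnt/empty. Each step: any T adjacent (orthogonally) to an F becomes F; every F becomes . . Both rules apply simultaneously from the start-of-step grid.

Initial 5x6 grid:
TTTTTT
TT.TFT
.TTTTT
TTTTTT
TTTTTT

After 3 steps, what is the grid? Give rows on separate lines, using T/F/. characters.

Step 1: 4 trees catch fire, 1 burn out
  TTTTFT
  TT.F.F
  .TTTFT
  TTTTTT
  TTTTTT
Step 2: 5 trees catch fire, 4 burn out
  TTTF.F
  TT....
  .TTF.F
  TTTTFT
  TTTTTT
Step 3: 5 trees catch fire, 5 burn out
  TTF...
  TT....
  .TF...
  TTTF.F
  TTTTFT

TTF...
TT....
.TF...
TTTF.F
TTTTFT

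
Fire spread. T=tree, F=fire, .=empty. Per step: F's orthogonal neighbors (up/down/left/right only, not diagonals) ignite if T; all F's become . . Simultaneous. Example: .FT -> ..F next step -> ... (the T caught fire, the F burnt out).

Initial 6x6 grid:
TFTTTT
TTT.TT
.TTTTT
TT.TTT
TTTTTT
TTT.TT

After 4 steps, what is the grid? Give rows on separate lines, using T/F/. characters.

Step 1: 3 trees catch fire, 1 burn out
  F.FTTT
  TFT.TT
  .TTTTT
  TT.TTT
  TTTTTT
  TTT.TT
Step 2: 4 trees catch fire, 3 burn out
  ...FTT
  F.F.TT
  .FTTTT
  TT.TTT
  TTTTTT
  TTT.TT
Step 3: 3 trees catch fire, 4 burn out
  ....FT
  ....TT
  ..FTTT
  TF.TTT
  TTTTTT
  TTT.TT
Step 4: 5 trees catch fire, 3 burn out
  .....F
  ....FT
  ...FTT
  F..TTT
  TFTTTT
  TTT.TT

.....F
....FT
...FTT
F..TTT
TFTTTT
TTT.TT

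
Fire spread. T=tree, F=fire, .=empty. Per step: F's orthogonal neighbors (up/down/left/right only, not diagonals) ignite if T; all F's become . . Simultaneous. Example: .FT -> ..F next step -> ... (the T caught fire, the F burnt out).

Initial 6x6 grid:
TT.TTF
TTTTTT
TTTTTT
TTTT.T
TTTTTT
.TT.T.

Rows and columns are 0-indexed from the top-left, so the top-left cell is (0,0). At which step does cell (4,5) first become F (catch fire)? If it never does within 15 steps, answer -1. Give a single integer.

Step 1: cell (4,5)='T' (+2 fires, +1 burnt)
Step 2: cell (4,5)='T' (+3 fires, +2 burnt)
Step 3: cell (4,5)='T' (+3 fires, +3 burnt)
Step 4: cell (4,5)='F' (+3 fires, +3 burnt)
  -> target ignites at step 4
Step 5: cell (4,5)='.' (+4 fires, +3 burnt)
Step 6: cell (4,5)='.' (+6 fires, +4 burnt)
Step 7: cell (4,5)='.' (+4 fires, +6 burnt)
Step 8: cell (4,5)='.' (+3 fires, +4 burnt)
Step 9: cell (4,5)='.' (+2 fires, +3 burnt)
Step 10: cell (4,5)='.' (+0 fires, +2 burnt)
  fire out at step 10

4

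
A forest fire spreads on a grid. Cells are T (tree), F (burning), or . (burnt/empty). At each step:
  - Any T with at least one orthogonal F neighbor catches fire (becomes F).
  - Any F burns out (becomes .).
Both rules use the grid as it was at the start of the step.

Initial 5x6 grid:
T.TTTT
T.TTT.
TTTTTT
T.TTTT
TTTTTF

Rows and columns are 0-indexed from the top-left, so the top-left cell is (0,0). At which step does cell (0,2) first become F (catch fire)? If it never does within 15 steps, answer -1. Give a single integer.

Step 1: cell (0,2)='T' (+2 fires, +1 burnt)
Step 2: cell (0,2)='T' (+3 fires, +2 burnt)
Step 3: cell (0,2)='T' (+3 fires, +3 burnt)
Step 4: cell (0,2)='T' (+4 fires, +3 burnt)
Step 5: cell (0,2)='T' (+4 fires, +4 burnt)
Step 6: cell (0,2)='T' (+5 fires, +4 burnt)
Step 7: cell (0,2)='F' (+2 fires, +5 burnt)
  -> target ignites at step 7
Step 8: cell (0,2)='.' (+1 fires, +2 burnt)
Step 9: cell (0,2)='.' (+1 fires, +1 burnt)
Step 10: cell (0,2)='.' (+0 fires, +1 burnt)
  fire out at step 10

7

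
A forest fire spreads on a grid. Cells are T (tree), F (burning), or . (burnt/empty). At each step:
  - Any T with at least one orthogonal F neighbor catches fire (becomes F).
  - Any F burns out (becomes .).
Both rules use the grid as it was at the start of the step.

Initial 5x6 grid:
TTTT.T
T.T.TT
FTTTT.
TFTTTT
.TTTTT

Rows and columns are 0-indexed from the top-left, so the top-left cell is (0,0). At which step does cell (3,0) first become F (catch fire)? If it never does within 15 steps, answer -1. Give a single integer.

Step 1: cell (3,0)='F' (+5 fires, +2 burnt)
  -> target ignites at step 1
Step 2: cell (3,0)='.' (+4 fires, +5 burnt)
Step 3: cell (3,0)='.' (+5 fires, +4 burnt)
Step 4: cell (3,0)='.' (+4 fires, +5 burnt)
Step 5: cell (3,0)='.' (+3 fires, +4 burnt)
Step 6: cell (3,0)='.' (+1 fires, +3 burnt)
Step 7: cell (3,0)='.' (+1 fires, +1 burnt)
Step 8: cell (3,0)='.' (+0 fires, +1 burnt)
  fire out at step 8

1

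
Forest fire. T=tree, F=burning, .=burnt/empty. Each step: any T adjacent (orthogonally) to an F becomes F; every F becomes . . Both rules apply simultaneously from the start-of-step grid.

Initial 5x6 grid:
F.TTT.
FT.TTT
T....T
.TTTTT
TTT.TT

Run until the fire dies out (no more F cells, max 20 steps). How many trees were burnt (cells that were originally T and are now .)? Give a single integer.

Answer: 2

Derivation:
Step 1: +2 fires, +2 burnt (F count now 2)
Step 2: +0 fires, +2 burnt (F count now 0)
Fire out after step 2
Initially T: 19, now '.': 13
Total burnt (originally-T cells now '.'): 2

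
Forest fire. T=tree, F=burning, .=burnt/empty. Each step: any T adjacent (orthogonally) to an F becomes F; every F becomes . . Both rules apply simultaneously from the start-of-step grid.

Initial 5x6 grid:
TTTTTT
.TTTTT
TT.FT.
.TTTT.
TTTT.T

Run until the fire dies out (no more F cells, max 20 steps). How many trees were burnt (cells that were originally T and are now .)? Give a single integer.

Step 1: +3 fires, +1 burnt (F count now 3)
Step 2: +6 fires, +3 burnt (F count now 6)
Step 3: +6 fires, +6 burnt (F count now 6)
Step 4: +4 fires, +6 burnt (F count now 4)
Step 5: +3 fires, +4 burnt (F count now 3)
Step 6: +0 fires, +3 burnt (F count now 0)
Fire out after step 6
Initially T: 23, now '.': 29
Total burnt (originally-T cells now '.'): 22

Answer: 22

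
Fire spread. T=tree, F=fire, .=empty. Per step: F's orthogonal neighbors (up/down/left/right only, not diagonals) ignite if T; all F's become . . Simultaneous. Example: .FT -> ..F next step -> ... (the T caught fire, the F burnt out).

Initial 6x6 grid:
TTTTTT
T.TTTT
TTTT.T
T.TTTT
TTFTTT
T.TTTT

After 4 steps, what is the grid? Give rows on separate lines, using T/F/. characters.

Step 1: 4 trees catch fire, 1 burn out
  TTTTTT
  T.TTTT
  TTTT.T
  T.FTTT
  TF.FTT
  T.FTTT
Step 2: 5 trees catch fire, 4 burn out
  TTTTTT
  T.TTTT
  TTFT.T
  T..FTT
  F...FT
  T..FTT
Step 3: 8 trees catch fire, 5 burn out
  TTTTTT
  T.FTTT
  TF.F.T
  F...FT
  .....F
  F...FT
Step 4: 5 trees catch fire, 8 burn out
  TTFTTT
  T..FTT
  F....T
  .....F
  ......
  .....F

TTFTTT
T..FTT
F....T
.....F
......
.....F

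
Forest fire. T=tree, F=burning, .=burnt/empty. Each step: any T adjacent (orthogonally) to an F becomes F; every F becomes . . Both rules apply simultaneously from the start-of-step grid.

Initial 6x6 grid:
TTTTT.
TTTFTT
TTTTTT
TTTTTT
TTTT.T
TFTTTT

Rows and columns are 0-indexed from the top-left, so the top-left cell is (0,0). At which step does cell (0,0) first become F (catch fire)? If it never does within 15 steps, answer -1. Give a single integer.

Step 1: cell (0,0)='T' (+7 fires, +2 burnt)
Step 2: cell (0,0)='T' (+11 fires, +7 burnt)
Step 3: cell (0,0)='T' (+9 fires, +11 burnt)
Step 4: cell (0,0)='F' (+4 fires, +9 burnt)
  -> target ignites at step 4
Step 5: cell (0,0)='.' (+1 fires, +4 burnt)
Step 6: cell (0,0)='.' (+0 fires, +1 burnt)
  fire out at step 6

4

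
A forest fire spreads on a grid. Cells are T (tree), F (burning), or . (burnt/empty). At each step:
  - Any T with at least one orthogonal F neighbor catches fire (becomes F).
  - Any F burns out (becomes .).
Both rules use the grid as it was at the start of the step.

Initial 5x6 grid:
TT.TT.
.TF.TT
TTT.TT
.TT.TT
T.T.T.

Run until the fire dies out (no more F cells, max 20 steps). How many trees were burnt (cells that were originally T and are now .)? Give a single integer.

Step 1: +2 fires, +1 burnt (F count now 2)
Step 2: +3 fires, +2 burnt (F count now 3)
Step 3: +4 fires, +3 burnt (F count now 4)
Step 4: +0 fires, +4 burnt (F count now 0)
Fire out after step 4
Initially T: 19, now '.': 20
Total burnt (originally-T cells now '.'): 9

Answer: 9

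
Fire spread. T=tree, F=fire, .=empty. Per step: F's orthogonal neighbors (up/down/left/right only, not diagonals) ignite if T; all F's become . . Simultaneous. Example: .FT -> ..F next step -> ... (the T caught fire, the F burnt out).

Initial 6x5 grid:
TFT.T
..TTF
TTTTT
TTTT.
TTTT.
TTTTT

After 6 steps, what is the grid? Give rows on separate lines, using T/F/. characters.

Step 1: 5 trees catch fire, 2 burn out
  F.F.F
  ..TF.
  TTTTF
  TTTT.
  TTTT.
  TTTTT
Step 2: 2 trees catch fire, 5 burn out
  .....
  ..F..
  TTTF.
  TTTT.
  TTTT.
  TTTTT
Step 3: 2 trees catch fire, 2 burn out
  .....
  .....
  TTF..
  TTTF.
  TTTT.
  TTTTT
Step 4: 3 trees catch fire, 2 burn out
  .....
  .....
  TF...
  TTF..
  TTTF.
  TTTTT
Step 5: 4 trees catch fire, 3 burn out
  .....
  .....
  F....
  TF...
  TTF..
  TTTFT
Step 6: 4 trees catch fire, 4 burn out
  .....
  .....
  .....
  F....
  TF...
  TTF.F

.....
.....
.....
F....
TF...
TTF.F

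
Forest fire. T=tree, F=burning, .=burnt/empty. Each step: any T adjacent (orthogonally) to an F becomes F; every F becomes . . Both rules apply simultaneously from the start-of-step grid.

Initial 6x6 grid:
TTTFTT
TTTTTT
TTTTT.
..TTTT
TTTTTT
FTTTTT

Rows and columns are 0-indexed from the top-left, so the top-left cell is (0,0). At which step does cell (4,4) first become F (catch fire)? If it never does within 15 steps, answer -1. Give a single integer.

Step 1: cell (4,4)='T' (+5 fires, +2 burnt)
Step 2: cell (4,4)='T' (+7 fires, +5 burnt)
Step 3: cell (4,4)='T' (+8 fires, +7 burnt)
Step 4: cell (4,4)='T' (+6 fires, +8 burnt)
Step 5: cell (4,4)='F' (+4 fires, +6 burnt)
  -> target ignites at step 5
Step 6: cell (4,4)='.' (+1 fires, +4 burnt)
Step 7: cell (4,4)='.' (+0 fires, +1 burnt)
  fire out at step 7

5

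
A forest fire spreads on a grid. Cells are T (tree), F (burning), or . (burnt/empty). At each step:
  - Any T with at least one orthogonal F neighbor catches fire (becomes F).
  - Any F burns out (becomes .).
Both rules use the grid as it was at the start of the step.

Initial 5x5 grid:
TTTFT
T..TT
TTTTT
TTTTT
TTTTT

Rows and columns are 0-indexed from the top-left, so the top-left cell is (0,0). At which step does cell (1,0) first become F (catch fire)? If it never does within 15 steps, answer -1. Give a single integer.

Step 1: cell (1,0)='T' (+3 fires, +1 burnt)
Step 2: cell (1,0)='T' (+3 fires, +3 burnt)
Step 3: cell (1,0)='T' (+4 fires, +3 burnt)
Step 4: cell (1,0)='F' (+5 fires, +4 burnt)
  -> target ignites at step 4
Step 5: cell (1,0)='.' (+4 fires, +5 burnt)
Step 6: cell (1,0)='.' (+2 fires, +4 burnt)
Step 7: cell (1,0)='.' (+1 fires, +2 burnt)
Step 8: cell (1,0)='.' (+0 fires, +1 burnt)
  fire out at step 8

4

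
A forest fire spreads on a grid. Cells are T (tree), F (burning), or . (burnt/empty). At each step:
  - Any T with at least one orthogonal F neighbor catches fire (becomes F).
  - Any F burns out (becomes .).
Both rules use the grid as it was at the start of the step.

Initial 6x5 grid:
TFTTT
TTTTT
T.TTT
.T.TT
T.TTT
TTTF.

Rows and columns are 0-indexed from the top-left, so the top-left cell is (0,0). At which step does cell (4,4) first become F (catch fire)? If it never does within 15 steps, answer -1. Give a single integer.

Step 1: cell (4,4)='T' (+5 fires, +2 burnt)
Step 2: cell (4,4)='F' (+7 fires, +5 burnt)
  -> target ignites at step 2
Step 3: cell (4,4)='.' (+7 fires, +7 burnt)
Step 4: cell (4,4)='.' (+3 fires, +7 burnt)
Step 5: cell (4,4)='.' (+0 fires, +3 burnt)
  fire out at step 5

2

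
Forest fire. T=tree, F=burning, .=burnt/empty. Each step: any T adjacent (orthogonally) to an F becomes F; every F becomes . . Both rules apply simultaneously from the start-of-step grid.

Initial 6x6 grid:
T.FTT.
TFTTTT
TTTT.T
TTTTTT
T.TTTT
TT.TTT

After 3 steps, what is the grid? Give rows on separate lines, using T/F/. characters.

Step 1: 4 trees catch fire, 2 burn out
  T..FT.
  F.FTTT
  TFTT.T
  TTTTTT
  T.TTTT
  TT.TTT
Step 2: 6 trees catch fire, 4 burn out
  F...F.
  ...FTT
  F.FT.T
  TFTTTT
  T.TTTT
  TT.TTT
Step 3: 4 trees catch fire, 6 burn out
  ......
  ....FT
  ...F.T
  F.FTTT
  T.TTTT
  TT.TTT

......
....FT
...F.T
F.FTTT
T.TTTT
TT.TTT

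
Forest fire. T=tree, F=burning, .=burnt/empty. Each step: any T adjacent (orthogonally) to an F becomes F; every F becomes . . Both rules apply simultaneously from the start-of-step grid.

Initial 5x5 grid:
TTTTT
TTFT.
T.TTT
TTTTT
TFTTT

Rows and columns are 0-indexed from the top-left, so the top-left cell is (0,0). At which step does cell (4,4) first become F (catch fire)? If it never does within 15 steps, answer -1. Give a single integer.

Step 1: cell (4,4)='T' (+7 fires, +2 burnt)
Step 2: cell (4,4)='T' (+7 fires, +7 burnt)
Step 3: cell (4,4)='F' (+6 fires, +7 burnt)
  -> target ignites at step 3
Step 4: cell (4,4)='.' (+1 fires, +6 burnt)
Step 5: cell (4,4)='.' (+0 fires, +1 burnt)
  fire out at step 5

3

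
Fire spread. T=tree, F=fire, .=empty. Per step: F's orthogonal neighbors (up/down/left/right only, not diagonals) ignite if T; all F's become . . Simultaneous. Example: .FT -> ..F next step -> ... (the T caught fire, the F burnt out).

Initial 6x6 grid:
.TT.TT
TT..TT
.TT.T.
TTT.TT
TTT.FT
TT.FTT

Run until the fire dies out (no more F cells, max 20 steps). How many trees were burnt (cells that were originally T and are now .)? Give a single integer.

Answer: 10

Derivation:
Step 1: +3 fires, +2 burnt (F count now 3)
Step 2: +3 fires, +3 burnt (F count now 3)
Step 3: +1 fires, +3 burnt (F count now 1)
Step 4: +2 fires, +1 burnt (F count now 2)
Step 5: +1 fires, +2 burnt (F count now 1)
Step 6: +0 fires, +1 burnt (F count now 0)
Fire out after step 6
Initially T: 24, now '.': 22
Total burnt (originally-T cells now '.'): 10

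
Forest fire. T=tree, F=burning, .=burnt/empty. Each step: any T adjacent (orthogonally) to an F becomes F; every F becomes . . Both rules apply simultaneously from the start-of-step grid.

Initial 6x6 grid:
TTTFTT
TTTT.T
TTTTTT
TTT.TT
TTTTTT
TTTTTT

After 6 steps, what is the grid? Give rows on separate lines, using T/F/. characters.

Step 1: 3 trees catch fire, 1 burn out
  TTF.FT
  TTTF.T
  TTTTTT
  TTT.TT
  TTTTTT
  TTTTTT
Step 2: 4 trees catch fire, 3 burn out
  TF...F
  TTF..T
  TTTFTT
  TTT.TT
  TTTTTT
  TTTTTT
Step 3: 5 trees catch fire, 4 burn out
  F.....
  TF...F
  TTF.FT
  TTT.TT
  TTTTTT
  TTTTTT
Step 4: 5 trees catch fire, 5 burn out
  ......
  F.....
  TF...F
  TTF.FT
  TTTTTT
  TTTTTT
Step 5: 5 trees catch fire, 5 burn out
  ......
  ......
  F.....
  TF...F
  TTFTFT
  TTTTTT
Step 6: 6 trees catch fire, 5 burn out
  ......
  ......
  ......
  F.....
  TF.F.F
  TTFTFT

......
......
......
F.....
TF.F.F
TTFTFT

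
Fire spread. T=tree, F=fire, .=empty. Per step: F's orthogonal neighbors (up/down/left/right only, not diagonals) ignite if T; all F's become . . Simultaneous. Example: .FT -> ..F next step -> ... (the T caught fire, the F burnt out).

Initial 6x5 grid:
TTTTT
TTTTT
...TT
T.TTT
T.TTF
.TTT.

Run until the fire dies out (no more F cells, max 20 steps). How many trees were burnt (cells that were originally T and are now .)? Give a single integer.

Answer: 20

Derivation:
Step 1: +2 fires, +1 burnt (F count now 2)
Step 2: +4 fires, +2 burnt (F count now 4)
Step 3: +4 fires, +4 burnt (F count now 4)
Step 4: +3 fires, +4 burnt (F count now 3)
Step 5: +2 fires, +3 burnt (F count now 2)
Step 6: +2 fires, +2 burnt (F count now 2)
Step 7: +2 fires, +2 burnt (F count now 2)
Step 8: +1 fires, +2 burnt (F count now 1)
Step 9: +0 fires, +1 burnt (F count now 0)
Fire out after step 9
Initially T: 22, now '.': 28
Total burnt (originally-T cells now '.'): 20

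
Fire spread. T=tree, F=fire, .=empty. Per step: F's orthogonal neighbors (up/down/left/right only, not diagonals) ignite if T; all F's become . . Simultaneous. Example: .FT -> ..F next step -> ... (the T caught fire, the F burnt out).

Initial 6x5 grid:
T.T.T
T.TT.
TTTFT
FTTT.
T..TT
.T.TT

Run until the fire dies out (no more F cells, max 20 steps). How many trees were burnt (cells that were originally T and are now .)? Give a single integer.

Answer: 17

Derivation:
Step 1: +7 fires, +2 burnt (F count now 7)
Step 2: +5 fires, +7 burnt (F count now 5)
Step 3: +4 fires, +5 burnt (F count now 4)
Step 4: +1 fires, +4 burnt (F count now 1)
Step 5: +0 fires, +1 burnt (F count now 0)
Fire out after step 5
Initially T: 19, now '.': 28
Total burnt (originally-T cells now '.'): 17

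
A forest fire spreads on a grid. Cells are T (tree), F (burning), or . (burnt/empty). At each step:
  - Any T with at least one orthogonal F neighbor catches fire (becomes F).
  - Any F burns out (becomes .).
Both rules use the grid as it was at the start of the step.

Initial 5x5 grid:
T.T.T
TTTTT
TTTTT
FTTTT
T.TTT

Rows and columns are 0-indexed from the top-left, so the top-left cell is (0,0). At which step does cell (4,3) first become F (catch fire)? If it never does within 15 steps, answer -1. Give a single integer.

Step 1: cell (4,3)='T' (+3 fires, +1 burnt)
Step 2: cell (4,3)='T' (+3 fires, +3 burnt)
Step 3: cell (4,3)='T' (+5 fires, +3 burnt)
Step 4: cell (4,3)='F' (+4 fires, +5 burnt)
  -> target ignites at step 4
Step 5: cell (4,3)='.' (+4 fires, +4 burnt)
Step 6: cell (4,3)='.' (+1 fires, +4 burnt)
Step 7: cell (4,3)='.' (+1 fires, +1 burnt)
Step 8: cell (4,3)='.' (+0 fires, +1 burnt)
  fire out at step 8

4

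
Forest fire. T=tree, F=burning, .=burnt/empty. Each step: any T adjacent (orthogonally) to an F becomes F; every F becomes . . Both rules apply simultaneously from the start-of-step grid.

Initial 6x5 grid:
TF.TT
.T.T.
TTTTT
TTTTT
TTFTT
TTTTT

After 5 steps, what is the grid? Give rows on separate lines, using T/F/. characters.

Step 1: 6 trees catch fire, 2 burn out
  F..TT
  .F.T.
  TTTTT
  TTFTT
  TF.FT
  TTFTT
Step 2: 8 trees catch fire, 6 burn out
  ...TT
  ...T.
  TFFTT
  TF.FT
  F...F
  TF.FT
Step 3: 6 trees catch fire, 8 burn out
  ...TT
  ...T.
  F..FT
  F...F
  .....
  F...F
Step 4: 2 trees catch fire, 6 burn out
  ...TT
  ...F.
  ....F
  .....
  .....
  .....
Step 5: 1 trees catch fire, 2 burn out
  ...FT
  .....
  .....
  .....
  .....
  .....

...FT
.....
.....
.....
.....
.....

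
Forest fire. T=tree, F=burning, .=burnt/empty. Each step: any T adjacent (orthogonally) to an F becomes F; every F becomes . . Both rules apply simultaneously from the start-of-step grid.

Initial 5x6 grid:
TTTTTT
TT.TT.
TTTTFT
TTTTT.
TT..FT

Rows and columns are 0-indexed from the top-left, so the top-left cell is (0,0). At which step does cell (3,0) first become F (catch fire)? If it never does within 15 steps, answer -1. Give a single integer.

Step 1: cell (3,0)='T' (+5 fires, +2 burnt)
Step 2: cell (3,0)='T' (+4 fires, +5 burnt)
Step 3: cell (3,0)='T' (+4 fires, +4 burnt)
Step 4: cell (3,0)='T' (+4 fires, +4 burnt)
Step 5: cell (3,0)='F' (+4 fires, +4 burnt)
  -> target ignites at step 5
Step 6: cell (3,0)='.' (+2 fires, +4 burnt)
Step 7: cell (3,0)='.' (+0 fires, +2 burnt)
  fire out at step 7

5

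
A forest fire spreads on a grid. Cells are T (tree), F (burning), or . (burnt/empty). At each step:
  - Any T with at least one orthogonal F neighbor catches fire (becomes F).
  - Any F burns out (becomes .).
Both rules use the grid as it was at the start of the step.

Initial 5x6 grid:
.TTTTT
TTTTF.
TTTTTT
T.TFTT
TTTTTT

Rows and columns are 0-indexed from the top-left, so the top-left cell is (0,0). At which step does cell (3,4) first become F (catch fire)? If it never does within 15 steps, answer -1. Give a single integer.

Step 1: cell (3,4)='F' (+7 fires, +2 burnt)
  -> target ignites at step 1
Step 2: cell (3,4)='.' (+8 fires, +7 burnt)
Step 3: cell (3,4)='.' (+5 fires, +8 burnt)
Step 4: cell (3,4)='.' (+4 fires, +5 burnt)
Step 5: cell (3,4)='.' (+1 fires, +4 burnt)
Step 6: cell (3,4)='.' (+0 fires, +1 burnt)
  fire out at step 6

1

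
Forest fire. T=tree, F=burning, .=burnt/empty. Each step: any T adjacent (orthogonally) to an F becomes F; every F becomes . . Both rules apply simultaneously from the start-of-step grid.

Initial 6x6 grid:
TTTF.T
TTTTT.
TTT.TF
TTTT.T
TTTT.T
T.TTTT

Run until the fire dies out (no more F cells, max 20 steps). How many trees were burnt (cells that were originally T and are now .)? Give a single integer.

Answer: 27

Derivation:
Step 1: +4 fires, +2 burnt (F count now 4)
Step 2: +4 fires, +4 burnt (F count now 4)
Step 3: +4 fires, +4 burnt (F count now 4)
Step 4: +4 fires, +4 burnt (F count now 4)
Step 5: +5 fires, +4 burnt (F count now 5)
Step 6: +4 fires, +5 burnt (F count now 4)
Step 7: +1 fires, +4 burnt (F count now 1)
Step 8: +1 fires, +1 burnt (F count now 1)
Step 9: +0 fires, +1 burnt (F count now 0)
Fire out after step 9
Initially T: 28, now '.': 35
Total burnt (originally-T cells now '.'): 27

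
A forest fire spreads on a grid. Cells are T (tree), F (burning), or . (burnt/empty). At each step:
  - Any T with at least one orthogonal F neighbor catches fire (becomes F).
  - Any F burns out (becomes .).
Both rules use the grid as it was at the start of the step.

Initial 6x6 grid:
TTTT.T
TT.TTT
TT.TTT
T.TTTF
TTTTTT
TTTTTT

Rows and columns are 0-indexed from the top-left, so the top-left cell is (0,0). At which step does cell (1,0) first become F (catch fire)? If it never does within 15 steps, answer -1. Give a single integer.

Step 1: cell (1,0)='T' (+3 fires, +1 burnt)
Step 2: cell (1,0)='T' (+5 fires, +3 burnt)
Step 3: cell (1,0)='T' (+6 fires, +5 burnt)
Step 4: cell (1,0)='T' (+3 fires, +6 burnt)
Step 5: cell (1,0)='T' (+3 fires, +3 burnt)
Step 6: cell (1,0)='T' (+3 fires, +3 burnt)
Step 7: cell (1,0)='T' (+3 fires, +3 burnt)
Step 8: cell (1,0)='T' (+3 fires, +3 burnt)
Step 9: cell (1,0)='F' (+2 fires, +3 burnt)
  -> target ignites at step 9
Step 10: cell (1,0)='.' (+0 fires, +2 burnt)
  fire out at step 10

9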